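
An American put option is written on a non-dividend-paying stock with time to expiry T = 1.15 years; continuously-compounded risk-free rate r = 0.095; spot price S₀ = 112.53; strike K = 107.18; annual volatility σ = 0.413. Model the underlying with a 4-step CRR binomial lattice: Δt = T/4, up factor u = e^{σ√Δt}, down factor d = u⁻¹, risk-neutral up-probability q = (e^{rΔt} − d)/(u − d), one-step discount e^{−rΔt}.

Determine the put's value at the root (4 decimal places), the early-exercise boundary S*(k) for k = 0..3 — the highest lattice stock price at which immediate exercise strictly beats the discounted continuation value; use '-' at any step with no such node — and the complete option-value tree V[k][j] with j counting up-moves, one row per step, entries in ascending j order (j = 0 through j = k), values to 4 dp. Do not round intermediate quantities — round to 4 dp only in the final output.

Δt=0.28750  u=1.24788  d=0.80136  q=0.50687  discount=0.97306
step 4 (expiry): payoffs max(K−S,0) = 60.7738 34.9160 0.0000 0.0000 0.0000
step 3: (k=3,j=0): S=57.9094, (K−S)⁺=49.2706, hold=46.3828 ⇒ V=49.2706 exercise | (k=3,j=1): S=90.1769, (K−S)⁺=17.0031, hold=16.7541 ⇒ V=17.0031 exercise | (k=3,j=2): S=140.4240, (K−S)⁺=0.0000, hold=0.0000 ⇒ V=0.0000 continue | (k=3,j=3): S=218.6691, (K−S)⁺=0.0000, hold=0.0000 ⇒ V=0.0000 continue  boundary S*=90.1769
step 2: (k=2,j=0): S=72.2640, (K−S)⁺=34.9160, hold=32.0282 ⇒ V=34.9160 exercise | (k=2,j=1): S=112.5300, (K−S)⁺=0.0000, hold=8.1588 ⇒ V=8.1588 continue | (k=2,j=2): S=175.2324, (K−S)⁺=0.0000, hold=0.0000 ⇒ V=0.0000 continue  boundary S*=72.2640
step 1: (k=1,j=0): S=90.1769, (K−S)⁺=17.0031, hold=20.7781 ⇒ V=20.7781 continue | (k=1,j=1): S=140.4240, (K−S)⁺=0.0000, hold=3.9149 ⇒ V=3.9149 continue  boundary S*=-
step 0: (k=0,j=0): S=112.5300, (K−S)⁺=0.0000, hold=11.9011 ⇒ V=11.9011 continue  boundary S*=-

price = 11.9011
boundary = - - 72.2640 90.1769
tree:
11.9011
20.7781 3.9149
34.9160 8.1588 0.0000
49.2706 17.0031 0.0000 0.0000
60.7738 34.9160 0.0000 0.0000 0.0000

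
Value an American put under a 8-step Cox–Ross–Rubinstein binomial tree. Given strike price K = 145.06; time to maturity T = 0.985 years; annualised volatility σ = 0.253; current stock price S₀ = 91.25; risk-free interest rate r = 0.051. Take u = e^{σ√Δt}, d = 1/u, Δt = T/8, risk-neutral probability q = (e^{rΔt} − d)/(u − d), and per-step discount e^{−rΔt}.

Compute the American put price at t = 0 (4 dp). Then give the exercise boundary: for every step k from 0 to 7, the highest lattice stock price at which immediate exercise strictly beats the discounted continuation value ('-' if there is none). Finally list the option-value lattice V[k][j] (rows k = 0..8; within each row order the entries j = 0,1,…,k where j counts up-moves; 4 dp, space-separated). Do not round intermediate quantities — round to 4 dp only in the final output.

params: Δt=0.12312 u=1.09284 d=0.91505 q=0.51325 e^(-rΔt)=0.99374
t_8 payoffs: 100.2067 91.4921 81.0845 68.6547 53.8100 36.0811 14.9077 0.0000 0.0000
t_7: node(7,0) S=49.0173 payoff=96.0427 vs cont=95.1346 → 96.0427 [stop]  node(7,1) S=58.5409 payoff=86.5191 vs cont=85.6111 → 86.5191 [stop]  node(7,2) S=69.9147 payoff=75.1453 vs cont=74.2373 → 75.1453 [stop]  node(7,3) S=83.4984 payoff=61.5616 vs cont=60.6536 → 61.5616 [stop]  node(7,4) S=99.7212 payoff=45.3388 vs cont=44.4307 → 45.3388 [stop]  node(7,5) S=119.0960 payoff=25.9640 vs cont=25.0560 → 25.9640 [stop]  node(7,6) S=142.2351 payoff=2.8249 vs cont=7.2109 → 7.2109 [wait]  node(7,7) S=169.8698 payoff=0.0000 vs cont=0.0000 → 0.0000 [wait]  ⇒ S*(7)=119.0960
t_6: node(6,0) S=53.5679 payoff=91.4921 vs cont=90.5841 → 91.4921 [stop]  node(6,1) S=63.9755 payoff=81.0845 vs cont=80.1764 → 81.0845 [stop]  node(6,2) S=76.4053 payoff=68.6547 vs cont=67.7467 → 68.6547 [stop]  node(6,3) S=91.2500 payoff=53.8100 vs cont=52.9020 → 53.8100 [stop]  node(6,4) S=108.9789 payoff=36.0811 vs cont=35.1731 → 36.0811 [stop]  node(6,5) S=130.1523 payoff=14.9077 vs cont=16.2366 → 16.2366 [wait]  node(6,6) S=155.4395 payoff=0.0000 vs cont=3.4879 → 3.4879 [wait]  ⇒ S*(6)=108.9789
t_5: node(5,0) S=58.5409 payoff=86.5191 vs cont=85.6111 → 86.5191 [stop]  node(5,1) S=69.9147 payoff=75.1453 vs cont=74.2373 → 75.1453 [stop]  node(5,2) S=83.4984 payoff=61.5616 vs cont=60.6536 → 61.5616 [stop]  node(5,3) S=99.7212 payoff=45.3388 vs cont=44.4307 → 45.3388 [stop]  node(5,4) S=119.0960 payoff=25.9640 vs cont=25.7338 → 25.9640 [stop]  node(5,5) S=142.2351 payoff=2.8249 vs cont=9.6327 → 9.6327 [wait]  ⇒ S*(5)=119.0960
t_4: node(4,0) S=63.9755 payoff=81.0845 vs cont=80.1764 → 81.0845 [stop]  node(4,1) S=76.4053 payoff=68.6547 vs cont=67.7467 → 68.6547 [stop]  node(4,2) S=91.2500 payoff=53.8100 vs cont=52.9020 → 53.8100 [stop]  node(4,3) S=108.9789 payoff=36.0811 vs cont=35.1731 → 36.0811 [stop]  node(4,4) S=130.1523 payoff=14.9077 vs cont=17.4719 → 17.4719 [wait]  ⇒ S*(4)=108.9789
t_3: node(3,0) S=69.9147 payoff=75.1453 vs cont=74.2373 → 75.1453 [stop]  node(3,1) S=83.4984 payoff=61.5616 vs cont=60.6536 → 61.5616 [stop]  node(3,2) S=99.7212 payoff=45.3388 vs cont=44.4307 → 45.3388 [stop]  node(3,3) S=119.0960 payoff=25.9640 vs cont=26.3638 → 26.3638 [wait]  ⇒ S*(3)=99.7212
t_2: node(2,0) S=76.4053 payoff=68.6547 vs cont=67.7467 → 68.6547 [stop]  node(2,1) S=91.2500 payoff=53.8100 vs cont=52.9020 → 53.8100 [stop]  node(2,2) S=108.9789 payoff=36.0811 vs cont=35.3770 → 36.0811 [stop]  ⇒ S*(2)=108.9789
t_1: node(1,0) S=83.4984 payoff=61.5616 vs cont=60.6536 → 61.5616 [stop]  node(1,1) S=99.7212 payoff=45.3388 vs cont=44.4307 → 45.3388 [stop]  ⇒ S*(1)=99.7212
t_0: node(0,0) S=91.2500 payoff=53.8100 vs cont=52.9020 → 53.8100 [stop]  ⇒ S*(0)=91.2500

price = 53.8100
boundary = 91.2500 99.7212 108.9789 99.7212 108.9789 119.0960 108.9789 119.0960
tree:
53.8100
61.5616 45.3388
68.6547 53.8100 36.0811
75.1453 61.5616 45.3388 26.3638
81.0845 68.6547 53.8100 36.0811 17.4719
86.5191 75.1453 61.5616 45.3388 25.9640 9.6327
91.4921 81.0845 68.6547 53.8100 36.0811 16.2366 3.4879
96.0427 86.5191 75.1453 61.5616 45.3388 25.9640 7.2109 0.0000
100.2067 91.4921 81.0845 68.6547 53.8100 36.0811 14.9077 0.0000 0.0000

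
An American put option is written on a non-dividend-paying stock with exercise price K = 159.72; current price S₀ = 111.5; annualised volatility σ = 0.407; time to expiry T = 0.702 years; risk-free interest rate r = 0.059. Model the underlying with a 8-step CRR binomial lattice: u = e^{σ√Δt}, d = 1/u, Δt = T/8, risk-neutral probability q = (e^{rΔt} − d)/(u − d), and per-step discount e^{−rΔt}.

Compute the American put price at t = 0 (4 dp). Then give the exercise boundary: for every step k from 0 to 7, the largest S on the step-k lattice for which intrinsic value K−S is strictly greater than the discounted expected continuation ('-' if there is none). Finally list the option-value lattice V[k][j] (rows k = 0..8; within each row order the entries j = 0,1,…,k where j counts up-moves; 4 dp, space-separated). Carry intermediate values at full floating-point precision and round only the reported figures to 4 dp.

Δt=0.08775, u=1.12813, d=0.88642, q=0.49137, disc=e^(-rΔt)=0.99484
k=8 terminal: V=max(K-S,0) → 117.2197 105.6305 90.8812 72.1099 48.2200 17.8157 0.0000 0.0000 0.0000
k=7: j=0 S=47.9460 intr=111.7740 cont=110.9492 V=111.7740[EX]; j=1 S=61.0202 intr=98.6998 cont=97.8751 V=98.6998[EX]; j=2 S=77.6594 intr=82.0606 cont=81.2358 V=82.0606[EX]; j=3 S=98.8359 intr=60.8841 cont=60.0594 V=60.8841[EX]; j=4 S=125.7868 intr=33.9332 cont=33.1084 V=33.9332[EX]; j=5 S=160.0869 intr=0.0000 cont=9.0148 V=9.0148[hold]; j=6 S=203.7401 intr=0.0000 cont=0.0000 V=0.0000[hold]; j=7 S=259.2968 intr=0.0000 cont=0.0000 V=0.0000[hold]  S*(7)=125.7868
k=6: j=0 S=54.0895 intr=105.6305 cont=104.8057 V=105.6305[EX]; j=1 S=68.8388 intr=90.8812 cont=90.0564 V=90.8812[EX]; j=2 S=87.6101 intr=72.1099 cont=71.2851 V=72.1099[EX]; j=3 S=111.5000 intr=48.2200 cont=47.3952 V=48.2200[EX]; j=4 S=141.9043 intr=17.8157 cont=21.5770 V=21.5770[hold]; j=5 S=180.5993 intr=0.0000 cont=4.5615 V=4.5615[hold]; j=6 S=229.8459 intr=0.0000 cont=0.0000 V=0.0000[hold]  S*(6)=111.5000
k=5: j=0 S=61.0202 intr=98.6998 cont=97.8751 V=98.6998[EX]; j=1 S=77.6594 intr=82.0606 cont=81.2358 V=82.0606[EX]; j=2 S=98.8359 intr=60.8841 cont=60.0594 V=60.8841[EX]; j=3 S=125.7868 intr=33.9332 cont=34.9470 V=34.9470[hold]; j=4 S=160.0869 intr=0.0000 cont=13.1479 V=13.1479[hold]; j=5 S=203.7401 intr=0.0000 cont=2.3081 V=2.3081[hold]  S*(5)=98.8359
k=4: j=0 S=68.8388 intr=90.8812 cont=90.0564 V=90.8812[EX]; j=1 S=87.6101 intr=72.1099 cont=71.2851 V=72.1099[EX]; j=2 S=111.5000 intr=48.2200 cont=47.8908 V=48.2200[EX]; j=3 S=141.9043 intr=17.8157 cont=24.1104 V=24.1104[hold]; j=4 S=180.5993 intr=0.0000 cont=7.7812 V=7.7812[hold]  S*(4)=111.5000
k=3: j=0 S=77.6594 intr=82.0606 cont=81.2358 V=82.0606[EX]; j=1 S=98.8359 intr=60.8841 cont=60.0594 V=60.8841[EX]; j=2 S=125.7868 intr=33.9332 cont=36.1855 V=36.1855[hold]; j=3 S=160.0869 intr=0.0000 cont=16.0037 V=16.0037[hold]  S*(3)=98.8359
k=2: j=0 S=87.6101 intr=72.1099 cont=71.2851 V=72.1099[EX]; j=1 S=111.5000 intr=48.2200 cont=48.4962 V=48.4962[hold]; j=2 S=141.9043 intr=17.8157 cont=26.1331 V=26.1331[hold]  S*(2)=87.6101
k=1: j=0 S=98.8359 intr=60.8841 cont=60.1944 V=60.8841[EX]; j=1 S=125.7868 intr=33.9332 cont=37.3140 V=37.3140[hold]  S*(1)=98.8359
k=0: j=0 S=111.5000 intr=48.2200 cont=49.0479 V=49.0479[hold]  S*(0)=-

price = 49.0479
boundary = - 98.8359 87.6101 98.8359 111.5000 98.8359 111.5000 125.7868
tree:
49.0479
60.8841 37.3140
72.1099 48.4962 26.1331
82.0606 60.8841 36.1855 16.0037
90.8812 72.1099 48.2200 24.1104 7.7812
98.6998 82.0606 60.8841 34.9470 13.1479 2.3081
105.6305 90.8812 72.1099 48.2200 21.5770 4.5615 0.0000
111.7740 98.6998 82.0606 60.8841 33.9332 9.0148 0.0000 0.0000
117.2197 105.6305 90.8812 72.1099 48.2200 17.8157 0.0000 0.0000 0.0000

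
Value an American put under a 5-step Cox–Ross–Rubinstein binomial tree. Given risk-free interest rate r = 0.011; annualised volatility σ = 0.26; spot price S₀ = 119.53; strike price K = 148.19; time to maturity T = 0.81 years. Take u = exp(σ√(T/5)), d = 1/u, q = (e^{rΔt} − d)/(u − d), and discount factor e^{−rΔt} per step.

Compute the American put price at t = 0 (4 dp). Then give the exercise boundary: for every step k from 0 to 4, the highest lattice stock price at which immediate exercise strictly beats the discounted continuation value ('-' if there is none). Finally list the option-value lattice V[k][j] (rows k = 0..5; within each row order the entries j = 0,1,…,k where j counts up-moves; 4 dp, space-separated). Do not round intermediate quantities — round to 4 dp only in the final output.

price = 31.2683
boundary = - - 96.9574 107.6537 119.5300
tree:
31.2683
40.8839 21.0652
51.2326 29.9299 11.6304
60.8662 40.5363 18.6587 4.1313
69.5425 51.2326 28.6600 7.9953 0.0000
77.3568 60.8662 40.5363 15.4735 0.0000 0.0000

params: Δt=0.16200 u=1.11032 d=0.90064 q=0.48237 e^(-rΔt)=0.99822
t_5 payoffs: 77.3568 60.8662 40.5363 15.4735 0.0000 0.0000
t_4: node(4,0) S=78.6475 payoff=69.5425 vs cont=69.2787 → 69.5425 [stop]  node(4,1) S=96.9574 payoff=51.2326 vs cont=50.9688 → 51.2326 [stop]  node(4,2) S=119.5300 payoff=28.6600 vs cont=28.3962 → 28.6600 [stop]  node(4,3) S=147.3578 payoff=0.8322 vs cont=7.9953 → 7.9953 [wait]  node(4,4) S=181.6641 payoff=0.0000 vs cont=0.0000 → 0.0000 [wait]  ⇒ S*(4)=119.5300
t_3: node(3,0) S=87.3238 payoff=60.8662 vs cont=60.6023 → 60.8662 [stop]  node(3,1) S=107.6537 payoff=40.5363 vs cont=40.2725 → 40.5363 [stop]  node(3,2) S=132.7165 payoff=15.4735 vs cont=18.6587 → 18.6587 [wait]  node(3,3) S=163.6142 payoff=0.0000 vs cont=4.1313 → 4.1313 [wait]  ⇒ S*(3)=107.6537
t_2: node(2,0) S=96.9574 payoff=51.2326 vs cont=50.9688 → 51.2326 [stop]  node(2,1) S=119.5300 payoff=28.6600 vs cont=29.9299 → 29.9299 [wait]  node(2,2) S=147.3578 payoff=0.8322 vs cont=11.6304 → 11.6304 [wait]  ⇒ S*(2)=96.9574
t_1: node(1,0) S=107.6537 payoff=40.5363 vs cont=40.8839 → 40.8839 [wait]  node(1,1) S=132.7165 payoff=15.4735 vs cont=21.0652 → 21.0652 [wait]  ⇒ S*(1)=-
t_0: node(0,0) S=119.5300 payoff=28.6600 vs cont=31.2683 → 31.2683 [wait]  ⇒ S*(0)=-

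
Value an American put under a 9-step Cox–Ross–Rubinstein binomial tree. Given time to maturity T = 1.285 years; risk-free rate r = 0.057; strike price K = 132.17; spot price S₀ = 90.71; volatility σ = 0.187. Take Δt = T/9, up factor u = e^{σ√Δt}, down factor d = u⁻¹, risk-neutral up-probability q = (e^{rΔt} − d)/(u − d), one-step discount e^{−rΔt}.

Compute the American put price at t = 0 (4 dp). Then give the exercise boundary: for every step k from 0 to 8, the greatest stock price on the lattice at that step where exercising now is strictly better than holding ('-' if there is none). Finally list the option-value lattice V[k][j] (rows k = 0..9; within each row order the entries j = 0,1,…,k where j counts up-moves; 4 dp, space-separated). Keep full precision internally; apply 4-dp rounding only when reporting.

params: Δt=0.14278 u=1.07322 d=0.93178 q=0.54012 e^(-rΔt)=0.99189
t_9 payoffs: 84.1446 76.8547 68.4583 58.7873 47.6483 34.8186 20.0414 3.0211 0.0000 0.0000
t_8: node(8,0) S=51.5416 payoff=80.6284 vs cont=79.5571 → 80.6284 [stop]  node(8,1) S=59.3653 payoff=72.8047 vs cont=71.7335 → 72.8047 [stop]  node(8,2) S=68.3765 payoff=63.7935 vs cont=62.7223 → 63.7935 [stop]  node(8,3) S=78.7555 payoff=53.4145 vs cont=52.3432 → 53.4145 [stop]  node(8,4) S=90.7100 payoff=41.4600 vs cont=40.3887 → 41.4600 [stop]  node(8,5) S=104.4791 payoff=27.6909 vs cont=26.6196 → 27.6909 [stop]  node(8,6) S=120.3382 payoff=11.8318 vs cont=10.7605 → 11.8318 [stop]  node(8,7) S=138.6047 payoff=0.0000 vs cont=1.3781 → 1.3781 [wait]  node(8,8) S=159.6438 payoff=0.0000 vs cont=0.0000 → 0.0000 [wait]  ⇒ S*(8)=120.3382
t_7: node(7,0) S=55.3153 payoff=76.8547 vs cont=75.7834 → 76.8547 [stop]  node(7,1) S=63.7117 payoff=68.4583 vs cont=67.3870 → 68.4583 [stop]  node(7,2) S=73.3827 payoff=58.7873 vs cont=57.7160 → 58.7873 [stop]  node(7,3) S=84.5217 payoff=47.6483 vs cont=46.5771 → 47.6483 [stop]  node(7,4) S=97.3514 payoff=34.8186 vs cont=33.7473 → 34.8186 [stop]  node(7,5) S=112.1286 payoff=20.0414 vs cont=18.9701 → 20.0414 [stop]  node(7,6) S=129.1489 payoff=3.0211 vs cont=6.1354 → 6.1354 [wait]  node(7,7) S=148.7528 payoff=0.0000 vs cont=0.6286 → 0.6286 [wait]  ⇒ S*(7)=112.1286
t_6: node(6,0) S=59.3653 payoff=72.8047 vs cont=71.7335 → 72.8047 [stop]  node(6,1) S=68.3765 payoff=63.7935 vs cont=62.7223 → 63.7935 [stop]  node(6,2) S=78.7555 payoff=53.4145 vs cont=52.3432 → 53.4145 [stop]  node(6,3) S=90.7100 payoff=41.4600 vs cont=40.3887 → 41.4600 [stop]  node(6,4) S=104.4791 payoff=27.6909 vs cont=26.6196 → 27.6909 [stop]  node(6,5) S=120.3382 payoff=11.8318 vs cont=12.4289 → 12.4289 [wait]  node(6,6) S=138.6047 payoff=0.0000 vs cont=3.1355 → 3.1355 [wait]  ⇒ S*(6)=104.4791
t_5: node(5,0) S=63.7117 payoff=68.4583 vs cont=67.3870 → 68.4583 [stop]  node(5,1) S=73.3827 payoff=58.7873 vs cont=57.7160 → 58.7873 [stop]  node(5,2) S=84.5217 payoff=47.6483 vs cont=46.5771 → 47.6483 [stop]  node(5,3) S=97.3514 payoff=34.8186 vs cont=33.7473 → 34.8186 [stop]  node(5,4) S=112.1286 payoff=20.0414 vs cont=19.2900 → 20.0414 [stop]  node(5,5) S=129.1489 payoff=3.0211 vs cont=7.3493 → 7.3493 [wait]  ⇒ S*(5)=112.1286
t_4: node(4,0) S=68.3765 payoff=63.7935 vs cont=62.7223 → 63.7935 [stop]  node(4,1) S=78.7555 payoff=53.4145 vs cont=52.3432 → 53.4145 [stop]  node(4,2) S=90.7100 payoff=41.4600 vs cont=40.3887 → 41.4600 [stop]  node(4,3) S=104.4791 payoff=27.6909 vs cont=26.6196 → 27.6909 [stop]  node(4,4) S=120.3382 payoff=11.8318 vs cont=13.0793 → 13.0793 [wait]  ⇒ S*(4)=104.4791
t_3: node(3,0) S=73.3827 payoff=58.7873 vs cont=57.7160 → 58.7873 [stop]  node(3,1) S=84.5217 payoff=47.6483 vs cont=46.5771 → 47.6483 [stop]  node(3,2) S=97.3514 payoff=34.8186 vs cont=33.7473 → 34.8186 [stop]  node(3,3) S=112.1286 payoff=20.0414 vs cont=19.6384 → 20.0414 [stop]  ⇒ S*(3)=112.1286
t_2: node(2,0) S=78.7555 payoff=53.4145 vs cont=52.3432 → 53.4145 [stop]  node(2,1) S=90.7100 payoff=41.4600 vs cont=40.3887 → 41.4600 [stop]  node(2,2) S=104.4791 payoff=27.6909 vs cont=26.6196 → 27.6909 [stop]  ⇒ S*(2)=104.4791
t_1: node(1,0) S=84.5217 payoff=47.6483 vs cont=46.5771 → 47.6483 [stop]  node(1,1) S=97.3514 payoff=34.8186 vs cont=33.7473 → 34.8186 [stop]  ⇒ S*(1)=97.3514
t_0: node(0,0) S=90.7100 payoff=41.4600 vs cont=40.3887 → 41.4600 [stop]  ⇒ S*(0)=90.7100

price = 41.4600
boundary = 90.7100 97.3514 104.4791 112.1286 104.4791 112.1286 104.4791 112.1286 120.3382
tree:
41.4600
47.6483 34.8186
53.4145 41.4600 27.6909
58.7873 47.6483 34.8186 20.0414
63.7935 53.4145 41.4600 27.6909 13.0793
68.4583 58.7873 47.6483 34.8186 20.0414 7.3493
72.8047 63.7935 53.4145 41.4600 27.6909 12.4289 3.1355
76.8547 68.4583 58.7873 47.6483 34.8186 20.0414 6.1354 0.6286
80.6284 72.8047 63.7935 53.4145 41.4600 27.6909 11.8318 1.3781 0.0000
84.1446 76.8547 68.4583 58.7873 47.6483 34.8186 20.0414 3.0211 0.0000 0.0000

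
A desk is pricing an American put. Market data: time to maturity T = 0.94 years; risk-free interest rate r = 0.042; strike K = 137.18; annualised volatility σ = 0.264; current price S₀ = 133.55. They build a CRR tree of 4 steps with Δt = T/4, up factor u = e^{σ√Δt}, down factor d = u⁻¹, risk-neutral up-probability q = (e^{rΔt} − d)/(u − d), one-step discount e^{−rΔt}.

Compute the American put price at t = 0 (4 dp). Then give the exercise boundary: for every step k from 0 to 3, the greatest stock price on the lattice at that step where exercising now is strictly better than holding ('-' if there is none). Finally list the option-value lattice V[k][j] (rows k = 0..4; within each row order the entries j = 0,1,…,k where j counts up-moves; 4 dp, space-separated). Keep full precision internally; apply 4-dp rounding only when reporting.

price = 13.4258
boundary = - - 103.3911 117.5069
tree:
13.4258
21.7721 5.5629
33.7889 10.4991 0.8661
46.2091 19.6731 1.7731 0.0000
57.1372 33.7889 3.6300 0.0000 0.0000

params: Δt=0.23500 u=1.13653 d=0.87987 q=0.50670 e^(-rΔt)=0.99018
t_4 payoffs: 57.1372 33.7889 3.6300 0.0000 0.0000
t_3: node(3,0) S=90.9709 payoff=46.2091 vs cont=44.8618 → 46.2091 [stop]  node(3,1) S=117.5069 payoff=19.6731 vs cont=18.3258 → 19.6731 [stop]  node(3,2) S=151.7834 payoff=0.0000 vs cont=1.7731 → 1.7731 [wait]  node(3,3) S=196.0583 payoff=0.0000 vs cont=0.0000 → 0.0000 [wait]  ⇒ S*(3)=117.5069
t_2: node(2,0) S=103.3911 payoff=33.7889 vs cont=32.4416 → 33.7889 [stop]  node(2,1) S=133.5500 payoff=3.6300 vs cont=10.4991 → 10.4991 [wait]  node(2,2) S=172.5062 payoff=0.0000 vs cont=0.8661 → 0.8661 [wait]  ⇒ S*(2)=103.3911
t_1: node(1,0) S=117.5069 payoff=19.6731 vs cont=21.7721 → 21.7721 [wait]  node(1,1) S=151.7834 payoff=0.0000 vs cont=5.5629 → 5.5629 [wait]  ⇒ S*(1)=-
t_0: node(0,0) S=133.5500 payoff=3.6300 vs cont=13.4258 → 13.4258 [wait]  ⇒ S*(0)=-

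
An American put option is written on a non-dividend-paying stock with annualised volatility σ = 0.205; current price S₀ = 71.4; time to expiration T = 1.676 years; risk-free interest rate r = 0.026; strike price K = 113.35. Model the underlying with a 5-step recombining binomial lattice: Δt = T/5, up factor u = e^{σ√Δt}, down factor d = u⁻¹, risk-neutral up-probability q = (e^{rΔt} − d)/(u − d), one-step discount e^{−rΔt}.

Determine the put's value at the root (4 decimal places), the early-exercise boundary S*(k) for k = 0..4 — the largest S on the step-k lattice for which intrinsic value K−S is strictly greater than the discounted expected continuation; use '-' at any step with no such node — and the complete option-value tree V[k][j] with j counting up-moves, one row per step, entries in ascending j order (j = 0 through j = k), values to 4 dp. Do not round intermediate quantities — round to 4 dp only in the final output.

price = 41.9500
boundary = 71.4000 80.3977 71.4000 80.3977 90.5293
tree:
41.9500
49.9407 32.9523
57.0372 41.9500 23.1143
63.3394 49.9407 32.9523 13.9528
68.9363 57.0372 41.9500 22.8207 5.5758
73.9069 63.3394 49.9407 32.9523 11.4124 0.0000

Δt=0.33520, u=1.12602, d=0.88809, q=0.50715, disc=e^(-rΔt)=0.99132
k=5 terminal: V=max(K-S,0) → 73.9069 63.3394 49.9407 32.9523 11.4124 0.0000
k=4: j=0 S=44.4137 intr=68.9363 cont=67.9528 V=68.9363[EX]; j=1 S=56.3128 intr=57.0372 cont=56.0536 V=57.0372[EX]; j=2 S=71.4000 intr=41.9500 cont=40.9664 V=41.9500[EX]; j=3 S=90.5293 intr=22.8207 cont=21.8371 V=22.8207[EX]; j=4 S=114.7836 intr=0.0000 cont=5.5758 V=5.5758[hold]  S*(4)=90.5293
k=3: j=0 S=50.0106 intr=63.3394 cont=62.3558 V=63.3394[EX]; j=1 S=63.4093 intr=49.9407 cont=48.9572 V=49.9407[EX]; j=2 S=80.3977 intr=32.9523 cont=31.9687 V=32.9523[EX]; j=3 S=101.9376 intr=11.4124 cont=13.9528 V=13.9528[hold]  S*(3)=80.3977
k=2: j=0 S=56.3128 intr=57.0372 cont=56.0536 V=57.0372[EX]; j=1 S=71.4000 intr=41.9500 cont=40.9664 V=41.9500[EX]; j=2 S=90.5293 intr=22.8207 cont=23.1143 V=23.1143[hold]  S*(2)=71.4000
k=1: j=0 S=63.4093 intr=49.9407 cont=48.9572 V=49.9407[EX]; j=1 S=80.3977 intr=32.9523 cont=32.1163 V=32.9523[EX]  S*(1)=80.3977
k=0: j=0 S=71.4000 intr=41.9500 cont=40.9664 V=41.9500[EX]  S*(0)=71.4000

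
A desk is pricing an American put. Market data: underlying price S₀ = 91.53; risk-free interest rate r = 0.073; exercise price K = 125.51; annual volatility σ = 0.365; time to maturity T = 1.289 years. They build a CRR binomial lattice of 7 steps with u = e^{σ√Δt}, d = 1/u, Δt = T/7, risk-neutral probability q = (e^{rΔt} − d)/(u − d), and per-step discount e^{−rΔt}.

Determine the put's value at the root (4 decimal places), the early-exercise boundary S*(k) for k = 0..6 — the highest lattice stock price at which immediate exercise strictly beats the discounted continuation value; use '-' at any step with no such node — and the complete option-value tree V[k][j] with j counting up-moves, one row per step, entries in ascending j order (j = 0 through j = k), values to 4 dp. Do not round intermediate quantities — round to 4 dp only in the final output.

params: Δt=0.18414 u=1.16956 d=0.85502 q=0.50395 e^(-rΔt)=0.98665
t_7 payoffs: 94.9324 83.6837 68.2970 47.2499 18.4601 0.0000 0.0000 0.0000
t_6: node(6,0) S=35.7624 payoff=89.7476 vs cont=88.0717 → 89.7476 [stop]  node(6,1) S=48.9184 payoff=76.5916 vs cont=74.9157 → 76.5916 [stop]  node(6,2) S=66.9141 payoff=58.5959 vs cont=56.9200 → 58.5959 [stop]  node(6,3) S=91.5300 payoff=33.9800 vs cont=32.3041 → 33.9800 [stop]  node(6,4) S=125.2014 payoff=0.3086 vs cont=9.0349 → 9.0349 [wait]  node(6,5) S=171.2595 payoff=0.0000 vs cont=0.0000 → 0.0000 [wait]  node(6,6) S=234.2612 payoff=0.0000 vs cont=0.0000 → 0.0000 [wait]  ⇒ S*(6)=91.5300
t_5: node(5,0) S=41.8263 payoff=83.6837 vs cont=82.0078 → 83.6837 [stop]  node(5,1) S=57.2130 payoff=68.2970 vs cont=66.6211 → 68.2970 [stop]  node(5,2) S=78.2601 payoff=47.2499 vs cont=45.5740 → 47.2499 [stop]  node(5,3) S=107.0499 payoff=18.4601 vs cont=21.1231 → 21.1231 [wait]  node(5,4) S=146.4306 payoff=0.0000 vs cont=4.4219 → 4.4219 [wait]  node(5,5) S=200.2984 payoff=0.0000 vs cont=0.0000 → 0.0000 [wait]  ⇒ S*(5)=78.2601
t_4: node(4,0) S=48.9184 payoff=76.5916 vs cont=74.9157 → 76.5916 [stop]  node(4,1) S=66.9141 payoff=58.5959 vs cont=56.9200 → 58.5959 [stop]  node(4,2) S=91.5300 payoff=33.9800 vs cont=33.6282 → 33.9800 [stop]  node(4,3) S=125.2014 payoff=0.3086 vs cont=12.5369 → 12.5369 [wait]  node(4,4) S=171.2595 payoff=0.0000 vs cont=2.1642 → 2.1642 [wait]  ⇒ S*(4)=91.5300
t_3: node(3,0) S=57.2130 payoff=68.2970 vs cont=66.6211 → 68.2970 [stop]  node(3,1) S=78.2601 payoff=47.2499 vs cont=45.5740 → 47.2499 [stop]  node(3,2) S=107.0499 payoff=18.4601 vs cont=22.8644 → 22.8644 [wait]  node(3,3) S=146.4306 payoff=0.0000 vs cont=7.2120 → 7.2120 [wait]  ⇒ S*(3)=78.2601
t_2: node(2,0) S=66.9141 payoff=58.5959 vs cont=56.9200 → 58.5959 [stop]  node(2,1) S=91.5300 payoff=33.9800 vs cont=34.4940 → 34.4940 [wait]  node(2,2) S=125.2014 payoff=0.3086 vs cont=14.7764 → 14.7764 [wait]  ⇒ S*(2)=66.9141
t_1: node(1,0) S=78.2601 payoff=47.2499 vs cont=45.8296 → 47.2499 [stop]  node(1,1) S=107.0499 payoff=18.4601 vs cont=24.2295 → 24.2295 [wait]  ⇒ S*(1)=78.2601
t_0: node(0,0) S=91.5300 payoff=33.9800 vs cont=35.1728 → 35.1728 [wait]  ⇒ S*(0)=-

price = 35.1728
boundary = - 78.2601 66.9141 78.2601 91.5300 78.2601 91.5300
tree:
35.1728
47.2499 24.2295
58.5959 34.4940 14.7764
68.2970 47.2499 22.8644 7.2120
76.5916 58.5959 33.9800 12.5369 2.1642
83.6837 68.2970 47.2499 21.1231 4.4219 0.0000
89.7476 76.5916 58.5959 33.9800 9.0349 0.0000 0.0000
94.9324 83.6837 68.2970 47.2499 18.4601 0.0000 0.0000 0.0000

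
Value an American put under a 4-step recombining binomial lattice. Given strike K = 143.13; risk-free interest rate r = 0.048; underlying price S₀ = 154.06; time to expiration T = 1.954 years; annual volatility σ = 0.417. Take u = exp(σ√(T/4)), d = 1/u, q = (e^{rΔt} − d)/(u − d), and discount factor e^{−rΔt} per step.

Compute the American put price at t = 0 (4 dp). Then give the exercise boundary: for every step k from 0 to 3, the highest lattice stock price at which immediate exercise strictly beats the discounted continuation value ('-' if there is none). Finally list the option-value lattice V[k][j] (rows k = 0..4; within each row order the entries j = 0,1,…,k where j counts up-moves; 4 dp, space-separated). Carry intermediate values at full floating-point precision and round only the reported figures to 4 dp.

Δt=0.48850, u=1.33837, d=0.74718, q=0.46778, disc=e^(-rΔt)=0.97682
k=4 terminal: V=max(K-S,0) → 95.1142 57.1223 0.0000 0.0000 0.0000
k=3: j=0 S=64.2630 intr=78.8670 cont=75.5500 V=78.8670[EX]; j=1 S=115.1101 intr=28.0199 cont=29.6971 V=29.6971[hold]; j=2 S=206.1894 intr=0.0000 cont=0.0000 V=0.0000[hold]; j=3 S=369.3338 intr=0.0000 cont=0.0000 V=0.0000[hold]  S*(3)=64.2630
k=2: j=0 S=86.0077 intr=57.1223 cont=54.5717 V=57.1223[EX]; j=1 S=154.0600 intr=0.0000 cont=15.4391 V=15.4391[hold]; j=2 S=275.9578 intr=0.0000 cont=0.0000 V=0.0000[hold]  S*(2)=86.0077
k=1: j=0 S=115.1101 intr=28.0199 cont=36.7519 V=36.7519[hold]; j=1 S=206.1894 intr=0.0000 cont=8.0266 V=8.0266[hold]  S*(1)=-
k=0: j=0 S=154.0600 intr=0.0000 cont=22.7745 V=22.7745[hold]  S*(0)=-

price = 22.7745
boundary = - - 86.0077 64.2630
tree:
22.7745
36.7519 8.0266
57.1223 15.4391 0.0000
78.8670 29.6971 0.0000 0.0000
95.1142 57.1223 0.0000 0.0000 0.0000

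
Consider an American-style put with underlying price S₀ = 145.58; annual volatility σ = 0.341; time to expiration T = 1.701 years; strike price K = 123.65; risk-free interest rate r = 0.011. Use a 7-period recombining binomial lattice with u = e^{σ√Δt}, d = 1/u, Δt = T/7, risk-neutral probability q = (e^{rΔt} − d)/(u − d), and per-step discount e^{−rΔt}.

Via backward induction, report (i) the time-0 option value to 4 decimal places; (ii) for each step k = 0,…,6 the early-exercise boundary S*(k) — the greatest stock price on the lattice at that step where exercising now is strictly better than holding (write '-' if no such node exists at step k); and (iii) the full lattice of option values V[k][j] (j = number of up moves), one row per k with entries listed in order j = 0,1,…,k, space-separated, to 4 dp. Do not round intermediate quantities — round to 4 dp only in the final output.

Δt=0.24300, u=1.18305, d=0.84527, q=0.46600, disc=e^(-rΔt)=0.99733
k=7 terminal: V=max(K-S,0) → 78.7673 60.8318 35.7291 0.5952 0.0000 0.0000 0.0000 0.0000
k=6: j=0 S=53.0985 intr=70.5515 cont=70.2214 V=70.5515[EX]; j=1 S=74.3171 intr=49.3329 cont=49.0028 V=49.3329[EX]; j=2 S=104.0148 intr=19.6352 cont=19.3051 V=19.6352[EX]; j=3 S=145.5800 intr=0.0000 cont=0.3170 V=0.3170[hold]; j=4 S=203.7549 intr=0.0000 cont=0.0000 V=0.0000[hold]; j=5 S=285.1770 intr=0.0000 cont=0.0000 V=0.0000[hold]; j=6 S=399.1359 intr=0.0000 cont=0.0000 V=0.0000[hold]  S*(6)=104.0148
k=5: j=0 S=62.8182 intr=60.8318 cont=60.5017 V=60.8318[EX]; j=1 S=87.9209 intr=35.7291 cont=35.3990 V=35.7291[EX]; j=2 S=123.0548 intr=0.5952 cont=10.6045 V=10.6045[hold]; j=3 S=172.2285 intr=0.0000 cont=0.1688 V=0.1688[hold]; j=4 S=241.0523 intr=0.0000 cont=0.0000 V=0.0000[hold]; j=5 S=337.3787 intr=0.0000 cont=0.0000 V=0.0000[hold]  S*(5)=87.9209
k=4: j=0 S=74.3171 intr=49.3329 cont=49.0028 V=49.3329[EX]; j=1 S=104.0148 intr=19.6352 cont=23.9570 V=23.9570[hold]; j=2 S=145.5800 intr=0.0000 cont=5.7262 V=5.7262[hold]; j=3 S=203.7549 intr=0.0000 cont=0.0899 V=0.0899[hold]; j=4 S=285.1770 intr=0.0000 cont=0.0000 V=0.0000[hold]  S*(4)=74.3171
k=3: j=0 S=87.9209 intr=35.7291 cont=37.4076 V=37.4076[hold]; j=1 S=123.0548 intr=0.5952 cont=15.4202 V=15.4202[hold]; j=2 S=172.2285 intr=0.0000 cont=3.0914 V=3.0914[hold]; j=3 S=241.0523 intr=0.0000 cont=0.0479 V=0.0479[hold]  S*(3)=-
k=2: j=0 S=104.0148 intr=19.6352 cont=27.0890 V=27.0890[hold]; j=1 S=145.5800 intr=0.0000 cont=9.6492 V=9.6492[hold]; j=2 S=203.7549 intr=0.0000 cont=1.6687 V=1.6687[hold]  S*(2)=-
k=1: j=0 S=123.0548 intr=0.5952 cont=18.9114 V=18.9114[hold]; j=1 S=172.2285 intr=0.0000 cont=5.9144 V=5.9144[hold]  S*(1)=-
k=0: j=0 S=145.5800 intr=0.0000 cont=12.8205 V=12.8205[hold]  S*(0)=-

price = 12.8205
boundary = - - - - 74.3171 87.9209 104.0148
tree:
12.8205
18.9114 5.9144
27.0890 9.6492 1.6687
37.4076 15.4202 3.0914 0.0479
49.3329 23.9570 5.7262 0.0899 0.0000
60.8318 35.7291 10.6045 0.1688 0.0000 0.0000
70.5515 49.3329 19.6352 0.3170 0.0000 0.0000 0.0000
78.7673 60.8318 35.7291 0.5952 0.0000 0.0000 0.0000 0.0000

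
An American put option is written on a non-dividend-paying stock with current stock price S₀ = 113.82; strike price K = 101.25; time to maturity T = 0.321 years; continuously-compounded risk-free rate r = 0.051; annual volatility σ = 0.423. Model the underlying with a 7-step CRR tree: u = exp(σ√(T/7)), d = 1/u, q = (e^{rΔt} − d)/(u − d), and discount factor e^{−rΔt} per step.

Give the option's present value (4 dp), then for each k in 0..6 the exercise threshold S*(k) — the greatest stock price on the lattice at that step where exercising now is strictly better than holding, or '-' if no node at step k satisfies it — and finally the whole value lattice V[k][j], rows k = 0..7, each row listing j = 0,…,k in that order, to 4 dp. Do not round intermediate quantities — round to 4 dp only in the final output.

params: Δt=0.04586 u=1.09481 d=0.91340 q=0.49028 e^(-rΔt)=0.99766
t_7 payoffs: 40.8770 28.8862 14.5138 0.0000 0.0000 0.0000 0.0000 0.0000
t_6: node(6,0) S=66.0970 payoff=35.1530 vs cont=34.9165 → 35.1530 [stop]  node(6,1) S=79.2247 payoff=22.0253 vs cont=21.7887 → 22.0253 [stop]  node(6,2) S=94.9598 payoff=6.2902 vs cont=7.3808 → 7.3808 [wait]  node(6,3) S=113.8200 payoff=0.0000 vs cont=0.0000 → 0.0000 [wait]  node(6,4) S=136.4261 payoff=0.0000 vs cont=0.0000 → 0.0000 [wait]  node(6,5) S=163.5221 payoff=0.0000 vs cont=0.0000 → 0.0000 [wait]  node(6,6) S=195.9996 payoff=0.0000 vs cont=0.0000 → 0.0000 [wait]  ⇒ S*(6)=79.2247
t_5: node(5,0) S=72.3638 payoff=28.8862 vs cont=28.6497 → 28.8862 [stop]  node(5,1) S=86.7362 payoff=14.5138 vs cont=14.8107 → 14.8107 [wait]  node(5,2) S=103.9631 payoff=0.0000 vs cont=3.7534 → 3.7534 [wait]  node(5,3) S=124.6115 payoff=0.0000 vs cont=0.0000 → 0.0000 [wait]  node(5,4) S=149.3609 payoff=0.0000 vs cont=0.0000 → 0.0000 [wait]  node(5,5) S=179.0259 payoff=0.0000 vs cont=0.0000 → 0.0000 [wait]  ⇒ S*(5)=72.3638
t_4: node(4,0) S=79.2247 payoff=22.0253 vs cont=21.9340 → 22.0253 [stop]  node(4,1) S=94.9598 payoff=6.2902 vs cont=9.3676 → 9.3676 [wait]  node(4,2) S=113.8200 payoff=0.0000 vs cont=1.9087 → 1.9087 [wait]  node(4,3) S=136.4261 payoff=0.0000 vs cont=0.0000 → 0.0000 [wait]  node(4,4) S=163.5221 payoff=0.0000 vs cont=0.0000 → 0.0000 [wait]  ⇒ S*(4)=79.2247
t_3: node(3,0) S=86.7362 payoff=14.5138 vs cont=15.7826 → 15.7826 [wait]  node(3,1) S=103.9631 payoff=0.0000 vs cont=5.6973 → 5.6973 [wait]  node(3,2) S=124.6115 payoff=0.0000 vs cont=0.9706 → 0.9706 [wait]  node(3,3) S=149.3609 payoff=0.0000 vs cont=0.0000 → 0.0000 [wait]  ⇒ S*(3)=-
t_2: node(2,0) S=94.9598 payoff=6.2902 vs cont=10.8127 → 10.8127 [wait]  node(2,1) S=113.8200 payoff=0.0000 vs cont=3.3721 → 3.3721 [wait]  node(2,2) S=136.4261 payoff=0.0000 vs cont=0.4936 → 0.4936 [wait]  ⇒ S*(2)=-
t_1: node(1,0) S=103.9631 payoff=0.0000 vs cont=7.1480 → 7.1480 [wait]  node(1,1) S=124.6115 payoff=0.0000 vs cont=1.9562 → 1.9562 [wait]  ⇒ S*(1)=-
t_0: node(0,0) S=113.8200 payoff=0.0000 vs cont=4.5918 → 4.5918 [wait]  ⇒ S*(0)=-

price = 4.5918
boundary = - - - - 79.2247 72.3638 79.2247
tree:
4.5918
7.1480 1.9562
10.8127 3.3721 0.4936
15.7826 5.6973 0.9706 0.0000
22.0253 9.3676 1.9087 0.0000 0.0000
28.8862 14.8107 3.7534 0.0000 0.0000 0.0000
35.1530 22.0253 7.3808 0.0000 0.0000 0.0000 0.0000
40.8770 28.8862 14.5138 0.0000 0.0000 0.0000 0.0000 0.0000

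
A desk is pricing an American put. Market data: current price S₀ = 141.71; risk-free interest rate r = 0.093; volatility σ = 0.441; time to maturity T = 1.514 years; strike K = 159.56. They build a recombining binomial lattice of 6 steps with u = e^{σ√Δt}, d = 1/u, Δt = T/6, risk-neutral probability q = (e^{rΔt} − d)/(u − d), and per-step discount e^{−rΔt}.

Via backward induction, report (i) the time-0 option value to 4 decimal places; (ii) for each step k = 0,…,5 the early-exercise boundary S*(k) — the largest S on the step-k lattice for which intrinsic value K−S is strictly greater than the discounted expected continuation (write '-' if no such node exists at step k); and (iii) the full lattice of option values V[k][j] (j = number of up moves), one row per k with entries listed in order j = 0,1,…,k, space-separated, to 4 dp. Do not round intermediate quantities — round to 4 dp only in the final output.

Δt=0.25233, u=1.24798, d=0.80129, q=0.49800, disc=e^(-rΔt)=0.97681
k=6 terminal: V=max(K-S,0) → 122.0494 101.1389 68.5718 17.8500 0.0000 0.0000 0.0000
k=5: j=0 S=46.8125 intr=112.7475 cont=109.0467 V=112.7475[EX]; j=1 S=72.9083 intr=86.6517 cont=82.9509 V=86.6517[EX]; j=2 S=113.5515 intr=46.0085 cont=42.3077 V=46.0085[EX]; j=3 S=176.8513 intr=0.0000 cont=8.7529 V=8.7529[hold]; j=4 S=275.4380 intr=0.0000 cont=0.0000 V=0.0000[hold]; j=5 S=428.9823 intr=0.0000 cont=0.0000 V=0.0000[hold]  S*(5)=113.5515
k=4: j=0 S=58.4211 intr=101.1389 cont=97.4381 V=101.1389[EX]; j=1 S=90.9882 intr=68.5718 cont=64.8710 V=68.5718[EX]; j=2 S=141.7100 intr=17.8500 cont=26.8184 V=26.8184[hold]; j=3 S=220.7070 intr=0.0000 cont=4.2920 V=4.2920[hold]; j=4 S=343.7412 intr=0.0000 cont=0.0000 V=0.0000[hold]  S*(4)=90.9882
k=3: j=0 S=72.9083 intr=86.6517 cont=82.9509 V=86.6517[EX]; j=1 S=113.5515 intr=46.0085 cont=46.6704 V=46.6704[hold]; j=2 S=176.8513 intr=0.0000 cont=15.2384 V=15.2384[hold]; j=3 S=275.4380 intr=0.0000 cont=2.1046 V=2.1046[hold]  S*(3)=72.9083
k=2: j=0 S=90.9882 intr=68.5718 cont=65.1930 V=68.5718[EX]; j=1 S=141.7100 intr=17.8500 cont=30.2978 V=30.2978[hold]; j=2 S=220.7070 intr=0.0000 cont=8.4960 V=8.4960[hold]  S*(2)=90.9882
k=1: j=0 S=113.5515 intr=46.0085 cont=48.3630 V=48.3630[hold]; j=1 S=176.8513 intr=0.0000 cont=18.9896 V=18.9896[hold]  S*(1)=-
k=0: j=0 S=141.7100 intr=17.8500 cont=32.9526 V=32.9526[hold]  S*(0)=-

price = 32.9526
boundary = - - 90.9882 72.9083 90.9882 113.5515
tree:
32.9526
48.3630 18.9896
68.5718 30.2978 8.4960
86.6517 46.6704 15.2384 2.1046
101.1389 68.5718 26.8184 4.2920 0.0000
112.7475 86.6517 46.0085 8.7529 0.0000 0.0000
122.0494 101.1389 68.5718 17.8500 0.0000 0.0000 0.0000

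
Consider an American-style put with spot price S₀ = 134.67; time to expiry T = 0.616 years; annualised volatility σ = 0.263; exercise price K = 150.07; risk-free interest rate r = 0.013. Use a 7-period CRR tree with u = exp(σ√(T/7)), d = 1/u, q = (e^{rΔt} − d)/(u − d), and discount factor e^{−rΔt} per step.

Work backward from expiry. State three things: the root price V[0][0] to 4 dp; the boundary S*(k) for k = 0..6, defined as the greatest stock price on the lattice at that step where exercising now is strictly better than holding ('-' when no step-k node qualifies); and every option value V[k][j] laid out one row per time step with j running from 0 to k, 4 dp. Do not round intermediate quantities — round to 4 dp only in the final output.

Δt=0.08800, u=1.08114, d=0.92495, q=0.48783, disc=e^(-rΔt)=0.99886
k=7 terminal: V=max(K-S,0) → 72.0708 58.8991 43.5032 25.5073 4.4725 0.0000 0.0000 0.0000
k=6: j=0 S=84.3282 intr=65.7418 cont=65.5702 V=65.7418[EX]; j=1 S=98.5687 intr=51.5013 cont=51.3297 V=51.5013[EX]; j=2 S=115.2139 intr=34.8561 cont=34.6845 V=34.8561[EX]; j=3 S=134.6700 intr=15.4000 cont=15.2284 V=15.4000[EX]; j=4 S=157.4116 intr=0.0000 cont=2.2881 V=2.2881[hold]; j=5 S=183.9936 intr=0.0000 cont=0.0000 V=0.0000[hold]; j=6 S=215.0645 intr=0.0000 cont=0.0000 V=0.0000[hold]  S*(6)=134.6700
k=5: j=0 S=91.1709 intr=58.8991 cont=58.7276 V=58.8991[EX]; j=1 S=106.5668 intr=43.5032 cont=43.3316 V=43.5032[EX]; j=2 S=124.5627 intr=25.5073 cont=25.3358 V=25.5073[EX]; j=3 S=145.5975 intr=4.4725 cont=8.9933 V=8.9933[hold]; j=4 S=170.1844 intr=0.0000 cont=1.1705 V=1.1705[hold]; j=5 S=198.9233 intr=0.0000 cont=0.0000 V=0.0000[hold]  S*(5)=124.5627
k=4: j=0 S=98.5687 intr=51.5013 cont=51.3297 V=51.5013[EX]; j=1 S=115.2139 intr=34.8561 cont=34.6845 V=34.8561[EX]; j=2 S=134.6700 intr=15.4000 cont=17.4313 V=17.4313[hold]; j=3 S=157.4116 intr=0.0000 cont=5.1711 V=5.1711[hold]; j=4 S=183.9936 intr=0.0000 cont=0.5988 V=0.5988[hold]  S*(4)=115.2139
k=3: j=0 S=106.5668 intr=43.5032 cont=43.3316 V=43.5032[EX]; j=1 S=124.5627 intr=25.5073 cont=26.3255 V=26.3255[hold]; j=2 S=145.5975 intr=4.4725 cont=11.4373 V=11.4373[hold]; j=3 S=170.1844 intr=0.0000 cont=2.9373 V=2.9373[hold]  S*(3)=106.5668
k=2: j=0 S=115.2139 intr=34.8561 cont=35.0832 V=35.0832[hold]; j=1 S=134.6700 intr=15.4000 cont=19.0407 V=19.0407[hold]; j=2 S=157.4116 intr=0.0000 cont=7.2823 V=7.2823[hold]  S*(2)=-
k=1: j=0 S=124.5627 intr=25.5073 cont=27.2260 V=27.2260[hold]; j=1 S=145.5975 intr=4.4725 cont=13.2894 V=13.2894[hold]  S*(1)=-
k=0: j=0 S=134.6700 intr=15.4000 cont=20.4039 V=20.4039[hold]  S*(0)=-

price = 20.4039
boundary = - - - 106.5668 115.2139 124.5627 134.6700
tree:
20.4039
27.2260 13.2894
35.0832 19.0407 7.2823
43.5032 26.3255 11.4373 2.9373
51.5013 34.8561 17.4313 5.1711 0.5988
58.8991 43.5032 25.5073 8.9933 1.1705 0.0000
65.7418 51.5013 34.8561 15.4000 2.2881 0.0000 0.0000
72.0708 58.8991 43.5032 25.5073 4.4725 0.0000 0.0000 0.0000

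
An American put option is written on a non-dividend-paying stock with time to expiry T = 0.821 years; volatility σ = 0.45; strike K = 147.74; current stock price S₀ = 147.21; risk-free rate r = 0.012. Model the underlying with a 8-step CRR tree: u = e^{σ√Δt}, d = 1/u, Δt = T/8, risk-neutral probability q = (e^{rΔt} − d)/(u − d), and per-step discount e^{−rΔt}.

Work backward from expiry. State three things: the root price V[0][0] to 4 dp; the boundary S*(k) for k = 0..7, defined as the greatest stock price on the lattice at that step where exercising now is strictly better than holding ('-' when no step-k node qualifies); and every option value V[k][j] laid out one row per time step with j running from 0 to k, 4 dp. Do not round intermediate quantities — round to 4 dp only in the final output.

price = 22.8243
boundary = - - - - 82.7007 95.5248 110.3375 127.4472
tree:
22.8243
31.2335 13.3360
41.4183 19.7511 6.0869
52.9704 28.4104 9.9707 1.6930
65.0393 39.4059 16.0002 3.1507 0.0422
76.1418 52.2152 24.9650 5.8630 0.0794 0.0000
85.7538 65.0393 37.4025 10.9084 0.1495 0.0000 0.0000
94.0754 76.1418 52.2152 20.2928 0.2815 0.0000 0.0000 0.0000
101.2798 85.7538 65.0393 37.4025 0.5300 0.0000 0.0000 0.0000 0.0000

Δt=0.10262, u=1.15507, d=0.86575, q=0.46828, disc=e^(-rΔt)=0.99877
k=8 terminal: V=max(K-S,0) → 101.2798 85.7538 65.0393 37.4025 0.5300 0.0000 0.0000 0.0000 0.0000
k=7: j=0 S=53.6646 intr=94.0754 cont=93.8936 V=94.0754[EX]; j=1 S=71.5982 intr=76.1418 cont=75.9600 V=76.1418[EX]; j=2 S=95.5248 intr=52.2152 cont=52.0334 V=52.2152[EX]; j=3 S=127.4472 intr=20.2928 cont=20.1110 V=20.2928[EX]; j=4 S=170.0374 intr=0.0000 cont=0.2815 V=0.2815[hold]; j=5 S=226.8603 intr=0.0000 cont=0.0000 V=0.0000[hold]; j=6 S=302.6723 intr=0.0000 cont=0.0000 V=0.0000[hold]; j=7 S=403.8191 intr=0.0000 cont=0.0000 V=0.0000[hold]  S*(7)=127.4472
k=6: j=0 S=61.9862 intr=85.7538 cont=85.5720 V=85.7538[EX]; j=1 S=82.7007 intr=65.0393 cont=64.8575 V=65.0393[EX]; j=2 S=110.3375 intr=37.4025 cont=37.2207 V=37.4025[EX]; j=3 S=147.2100 intr=0.5300 cont=10.9084 V=10.9084[hold]; j=4 S=196.4045 intr=0.0000 cont=0.1495 V=0.1495[hold]; j=5 S=262.0388 intr=0.0000 cont=0.0000 V=0.0000[hold]; j=6 S=349.6067 intr=0.0000 cont=0.0000 V=0.0000[hold]  S*(6)=110.3375
k=5: j=0 S=71.5982 intr=76.1418 cont=75.9600 V=76.1418[EX]; j=1 S=95.5248 intr=52.2152 cont=52.0334 V=52.2152[EX]; j=2 S=127.4472 intr=20.2928 cont=24.9650 V=24.9650[hold]; j=3 S=170.0374 intr=0.0000 cont=5.8630 V=5.8630[hold]; j=4 S=226.8603 intr=0.0000 cont=0.0794 V=0.0794[hold]; j=5 S=302.6723 intr=0.0000 cont=0.0000 V=0.0000[hold]  S*(5)=95.5248
k=4: j=0 S=82.7007 intr=65.0393 cont=64.8575 V=65.0393[EX]; j=1 S=110.3375 intr=37.4025 cont=39.4059 V=39.4059[hold]; j=2 S=147.2100 intr=0.5300 cont=16.0002 V=16.0002[hold]; j=3 S=196.4045 intr=0.0000 cont=3.1507 V=3.1507[hold]; j=4 S=262.0388 intr=0.0000 cont=0.0422 V=0.0422[hold]  S*(4)=82.7007
k=3: j=0 S=95.5248 intr=52.2152 cont=52.9704 V=52.9704[hold]; j=1 S=127.4472 intr=20.2928 cont=28.4104 V=28.4104[hold]; j=2 S=170.0374 intr=0.0000 cont=9.9707 V=9.9707[hold]; j=3 S=226.8603 intr=0.0000 cont=1.6930 V=1.6930[hold]  S*(3)=-
k=2: j=0 S=110.3375 intr=37.4025 cont=41.4183 V=41.4183[hold]; j=1 S=147.2100 intr=0.5300 cont=19.7511 V=19.7511[hold]; j=2 S=196.4045 intr=0.0000 cont=6.0869 V=6.0869[hold]  S*(2)=-
k=1: j=0 S=127.4472 intr=20.2928 cont=31.2335 V=31.2335[hold]; j=1 S=170.0374 intr=0.0000 cont=13.3360 V=13.3360[hold]  S*(1)=-
k=0: j=0 S=147.2100 intr=0.5300 cont=22.8243 V=22.8243[hold]  S*(0)=-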